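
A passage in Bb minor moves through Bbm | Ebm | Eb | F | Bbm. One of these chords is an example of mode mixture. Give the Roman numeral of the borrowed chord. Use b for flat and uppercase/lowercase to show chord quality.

IV

The diatonic triads in Bb minor (with V from harmonic minor) are Bbm, Cdim, Db, Ebm, F, Gb, Ab. Bbm, Ebm and F all belong to that set. Eb (Eb–G–Bb) is not: scale degree 4 in Bb minor carries Ebm (iv). In Bb major the chord on that degree is Eb, so here it functions as IV, borrowed from the parallel major.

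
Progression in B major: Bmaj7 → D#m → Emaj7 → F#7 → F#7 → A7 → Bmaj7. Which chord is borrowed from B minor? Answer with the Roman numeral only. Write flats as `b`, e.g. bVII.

bVII7

The diatonic triads in B major are B, C#m, D#m, E, F#, G#m, A#dim. Bmaj7, D#m, Emaj7 and F#7 all belong to that set. A7 (A–C#–E–G) is not: scale degree 7 in B major carries A#dim (vii°). In B minor the chord on that degree is A7, so here it functions as bVII7, borrowed from the parallel minor.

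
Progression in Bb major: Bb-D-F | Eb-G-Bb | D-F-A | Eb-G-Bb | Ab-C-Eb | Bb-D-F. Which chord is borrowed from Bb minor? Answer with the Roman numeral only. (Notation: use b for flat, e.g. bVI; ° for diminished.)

In Bb major the diatonic chords are Bb, Cm, Dm, Eb, F, Gm, Adim. Bb–D–F = Bb, Eb–G–Bb = Eb and D–F–A = Dm all belong to that set. Ab–C–Eb is not: scale degree 7 in Bb major carries Adim (vii°). In Bb minor the chord on that degree is Ab, so here it functions as bVII, borrowed from the parallel minor.

bVII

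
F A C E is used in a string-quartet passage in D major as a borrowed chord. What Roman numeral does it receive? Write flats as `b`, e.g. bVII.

In D major scale degree 3 is F#; F is its lowered form, from D minor. F–A–C–E is a major-seventh chord — the form found in D minor, not the diatonic iii (F#m). Borrowed into D major it is written bIIImaj7.

bIIImaj7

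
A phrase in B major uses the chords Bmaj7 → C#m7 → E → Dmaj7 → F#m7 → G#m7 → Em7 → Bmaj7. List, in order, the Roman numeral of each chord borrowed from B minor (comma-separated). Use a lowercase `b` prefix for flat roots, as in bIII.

The diatonic triads in B major are B, C#m, D#m, E, F#, G#m, A#dim. Of the given chords, Bmaj7, C#m7, E and G#m7 are diatonic. But Dmaj7 (D–F#–A–C#) is foreign: the diatonic iii on degree 3 is D#m, whereas Dmaj7 comes from B minor. It is labeled bIIImaj7. F#m7 (F#–A–C#–E) doesn't fit — on degree 5 B major would have F# (V). F#m7 is the degree-5 chord of B minor, so it is the borrowed v7. Em7 (E–G–B–D) doesn't fit — on degree 4 B major would have E (IV). Em7 is the degree-4 chord of B minor, so it is the borrowed iv7.

bIIImaj7, v7, iv7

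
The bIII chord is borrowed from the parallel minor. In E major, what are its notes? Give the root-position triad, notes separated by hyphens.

The root of bIII is the lowered 3rd degree: G# becomes G. Building the major chord from the parallel minor on G: G–B–D.

G-B-D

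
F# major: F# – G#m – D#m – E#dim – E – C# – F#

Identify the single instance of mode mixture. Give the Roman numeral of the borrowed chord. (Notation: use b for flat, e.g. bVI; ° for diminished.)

bVII

The diatonic triads in F# major are F#, G#m, A#m, B, C#, D#m, E#dim. Of the given chords, F#, G#m, D#m, E#dim and C# are diatonic. But E (E–G#–B) is foreign: the diatonic vii° on degree 7 is E#dim, whereas E comes from F# minor. It is labeled bVII.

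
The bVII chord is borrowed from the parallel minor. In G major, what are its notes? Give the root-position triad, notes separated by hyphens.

F-A-C

Scale degree 7 in G major is F#. bVII uses the lowered form, F, taken from G minor. Stacking thirds in G minor on F gives F–A–C.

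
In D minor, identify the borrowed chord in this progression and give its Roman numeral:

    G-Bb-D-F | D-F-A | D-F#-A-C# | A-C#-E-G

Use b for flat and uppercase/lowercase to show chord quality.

The diatonic triads in D minor (with V from harmonic minor) are Dm, Edim, F, Gm, A, Bb, C. G–Bb–D–F = Gm7, D–F–A = Dm and A–C#–E–G = A7 are all diatonic. But D–F#–A–C# is foreign: the diatonic i on degree 1 is Dm, whereas Dmaj7 comes from D major. It is labeled Imaj7.

Imaj7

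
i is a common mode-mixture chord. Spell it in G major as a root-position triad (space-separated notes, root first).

i is built on scale degree 1, which is G in both G major and its parallel. In G minor the chord on G is G–Bb–D.

G Bb D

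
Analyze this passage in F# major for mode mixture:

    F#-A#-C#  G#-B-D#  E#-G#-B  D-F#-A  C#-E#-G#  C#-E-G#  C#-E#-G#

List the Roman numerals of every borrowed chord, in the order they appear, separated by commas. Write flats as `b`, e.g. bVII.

In F# major the diatonic chords are F#, G#m, A#m, B, C#, D#m, E#dim. Of the given chords, F#–A#–C# = F#, G#–B–D# = G#m, E#–G#–B = E#dim and C#–E#–G# = C# are diatonic. But D–F#–A is foreign: the diatonic vi on degree 6 is D#m, whereas D comes from F# minor. It is labeled bVI. C#–E–G# is not: scale degree 5 in F# major carries C# (V). In F# minor the chord on that degree is C#m, so here it functions as v, borrowed from the parallel minor.

bVI, v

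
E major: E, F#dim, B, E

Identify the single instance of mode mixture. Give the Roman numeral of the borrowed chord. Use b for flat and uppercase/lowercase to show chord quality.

ii°

In E major the diatonic chords are E, F#m, G#m, A, B, C#m, D#dim. E and B are both diatonic. F#dim (F#–A–C) is not: scale degree 2 in E major carries F#m (ii). In E minor the chord on that degree is F#dim, so here it functions as ii°, borrowed from the parallel minor.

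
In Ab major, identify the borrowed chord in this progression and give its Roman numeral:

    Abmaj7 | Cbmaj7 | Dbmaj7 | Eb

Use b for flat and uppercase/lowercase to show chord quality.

Ab major has the diatonic set Ab, Bbm, Cm, Db, Eb, Fm, Gdim. Abmaj7, Dbmaj7 and Eb are all diatonic. Cbmaj7 (Cb–Eb–Gb–Bb) is not: scale degree 3 in Ab major carries Cm (iii). In Ab minor the chord on that degree is Cbmaj7, so here it functions as bIIImaj7, borrowed from the parallel minor.

bIIImaj7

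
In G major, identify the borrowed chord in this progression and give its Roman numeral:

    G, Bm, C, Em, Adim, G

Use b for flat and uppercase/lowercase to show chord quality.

G major has the diatonic set G, Am, Bm, C, D, Em, F#dim. G, Bm, C and Em all belong to that set. Adim (A–C–Eb) doesn't fit — on degree 2 G major would have Am (ii). Adim is the degree-2 chord of G minor, so it is the borrowed ii°.

ii°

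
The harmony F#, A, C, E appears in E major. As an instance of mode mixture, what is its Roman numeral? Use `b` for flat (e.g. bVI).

iiø7

F# is scale degree 2 in E major. Diatonically E major has F#m (ii) on that degree; F#–A–C–E is instead the half-diminished-seventh chord native to E minor, so it takes the label iiø7.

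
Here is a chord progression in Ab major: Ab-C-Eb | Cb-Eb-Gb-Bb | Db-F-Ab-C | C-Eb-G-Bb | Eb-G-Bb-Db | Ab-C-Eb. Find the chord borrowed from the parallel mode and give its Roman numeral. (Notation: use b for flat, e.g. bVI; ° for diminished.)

bIIImaj7

Ab major has the diatonic set Ab, Bbm, Cm, Db, Eb, Fm, Gdim. Of the given chords, Ab–C–Eb = Ab, Db–F–Ab–C = Dbmaj7, C–Eb–G–Bb = Cm7 and Eb–G–Bb–Db = Eb7 are diatonic. But Cb–Eb–Gb–Bb is foreign: the diatonic iii on degree 3 is Cm, whereas Cbmaj7 comes from Ab minor. It is labeled bIIImaj7.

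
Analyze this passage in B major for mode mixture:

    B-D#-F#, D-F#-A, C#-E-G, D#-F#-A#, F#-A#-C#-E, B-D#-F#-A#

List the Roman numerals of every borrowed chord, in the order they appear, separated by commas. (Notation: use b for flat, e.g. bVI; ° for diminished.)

bIII, ii°

The diatonic triads in B major are B, C#m, D#m, E, F#, G#m, A#dim. Of the given chords, B–D#–F# = B, D#–F#–A# = D#m, F#–A#–C#–E = F#7 and B–D#–F#–A# = Bmaj7 are diatonic. D–F#–A doesn't fit — on degree 3 B major would have D#m (iii). D is the degree-3 chord of B minor, so it is the borrowed bIII. But C#–E–G is foreign: the diatonic ii on degree 2 is C#m, whereas C#dim comes from B minor. It is labeled ii°.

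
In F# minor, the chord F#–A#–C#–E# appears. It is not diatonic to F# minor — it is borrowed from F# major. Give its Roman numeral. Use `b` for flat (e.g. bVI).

Imaj7

F# is scale degree 1 in F# minor. F#–A#–C#–E# is a major-seventh chord — the form found in F# major, not the diatonic i (F#m). Borrowed into F# minor it is written Imaj7.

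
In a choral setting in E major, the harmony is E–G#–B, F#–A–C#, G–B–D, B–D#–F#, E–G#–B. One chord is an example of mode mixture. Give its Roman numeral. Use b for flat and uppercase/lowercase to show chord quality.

The diatonic triads in E major are E, F#m, G#m, A, B, C#m, D#dim. E–G#–B = E, F#–A–C# = F#m and B–D#–F# = B all belong to that set. G–B–D is not: scale degree 3 in E major carries G#m (iii). In E minor the chord on that degree is G, so here it functions as bIII, borrowed from the parallel minor.

bIII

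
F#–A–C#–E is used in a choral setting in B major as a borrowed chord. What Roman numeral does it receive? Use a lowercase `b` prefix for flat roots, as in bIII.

v7

F# is scale degree 5 in B major. F#–A–C#–E is a minor-seventh chord — the form found in B minor, not the diatonic V (F#). Borrowed into B major it is written v7.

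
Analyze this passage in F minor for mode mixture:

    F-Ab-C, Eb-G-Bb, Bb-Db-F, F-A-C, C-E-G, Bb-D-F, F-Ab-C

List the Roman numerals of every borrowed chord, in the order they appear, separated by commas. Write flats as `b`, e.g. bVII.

The diatonic triads in F minor (with V from harmonic minor) are Fm, Gdim, Ab, Bbm, C, Db, Eb. F–Ab–C = Fm, Eb–G–Bb = Eb, Bb–Db–F = Bbm and C–E–G = C all belong to that set. But F–A–C is foreign: the diatonic i on degree 1 is Fm, whereas F comes from F major. It is labeled I. Bb–D–F is not: scale degree 4 in F minor carries Bbm (iv). In F major the chord on that degree is Bb, so here it functions as IV, borrowed from the parallel major.

I, IV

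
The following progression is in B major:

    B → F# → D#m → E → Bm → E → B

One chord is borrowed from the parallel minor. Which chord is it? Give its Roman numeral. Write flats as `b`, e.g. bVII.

i

The diatonic triads in B major are B, C#m, D#m, E, F#, G#m, A#dim. B, F#, D#m and E are all diatonic. Bm (B–D–F#) doesn't fit — on degree 1 B major would have B (I). Bm is the degree-1 chord of B minor, so it is the borrowed i.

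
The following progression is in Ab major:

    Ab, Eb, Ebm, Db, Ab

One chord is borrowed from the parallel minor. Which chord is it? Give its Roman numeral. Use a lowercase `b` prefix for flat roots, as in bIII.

Ab major has the diatonic set Ab, Bbm, Cm, Db, Eb, Fm, Gdim. Ab, Eb and Db are all diatonic. Ebm (Eb–Gb–Bb) doesn't fit — on degree 5 Ab major would have Eb (V). Ebm is the degree-5 chord of Ab minor, so it is the borrowed v.

v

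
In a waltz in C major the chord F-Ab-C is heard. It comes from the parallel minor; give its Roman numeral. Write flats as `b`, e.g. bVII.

F is scale degree 4 in C major. F–Ab–C is a minor chord — the form found in C minor, not the diatonic IV (F). Borrowed into C major it is written iv.

iv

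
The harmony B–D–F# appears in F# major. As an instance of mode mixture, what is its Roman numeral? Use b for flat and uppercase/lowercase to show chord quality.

iv

The root B is the diatonic 4th degree of F# major; the borrowing shows in the chord quality. B–D–F# is a minor chord — the form found in F# minor, not the diatonic IV (B). Borrowed into F# major it is written iv.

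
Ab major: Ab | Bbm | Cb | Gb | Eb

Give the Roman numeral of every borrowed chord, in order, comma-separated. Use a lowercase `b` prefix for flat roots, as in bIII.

bIII, bVII

In Ab major the diatonic chords are Ab, Bbm, Cm, Db, Eb, Fm, Gdim. Ab, Bbm and Eb all belong to that set. Cb (Cb–Eb–Gb) doesn't fit — on degree 3 Ab major would have Cm (iii). Cb is the degree-3 chord of Ab minor, so it is the borrowed bIII. Gb (Gb–Bb–Db) is not: scale degree 7 in Ab major carries Gdim (vii°). In Ab minor the chord on that degree is Gb, so here it functions as bVII, borrowed from the parallel minor.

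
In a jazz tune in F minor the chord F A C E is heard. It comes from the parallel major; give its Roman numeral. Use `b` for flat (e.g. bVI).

Imaj7

F is scale degree 1 in F minor. F–A–C–E is a major-seventh chord — the form found in F major, not the diatonic i (Fm). Borrowed into F minor it is written Imaj7.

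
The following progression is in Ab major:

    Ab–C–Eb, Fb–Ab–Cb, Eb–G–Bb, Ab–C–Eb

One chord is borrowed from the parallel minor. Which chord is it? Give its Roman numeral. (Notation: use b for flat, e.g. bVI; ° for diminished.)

bVI

The diatonic triads in Ab major are Ab, Bbm, Cm, Db, Eb, Fm, Gdim. Ab–C–Eb = Ab and Eb–G–Bb = Eb are both diatonic. Fb–Ab–Cb doesn't fit — on degree 6 Ab major would have Fm (vi). Fb is the degree-6 chord of Ab minor, so it is the borrowed bVI.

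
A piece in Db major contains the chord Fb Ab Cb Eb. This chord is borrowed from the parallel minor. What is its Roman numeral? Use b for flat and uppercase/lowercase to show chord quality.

bIIImaj7

Fb is the lowered form of scale degree 3 in Db major (the diatonic degree 3 is F). Diatonically Db major has Fm (iii) on that degree; Fb–Ab–Cb–Eb is instead the major-seventh chord native to Db minor, so it takes the label bIIImaj7.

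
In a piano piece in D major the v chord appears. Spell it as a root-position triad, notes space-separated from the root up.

A C E

v is built on scale degree 5, which is A in both D major and its parallel. Building the minor chord from the parallel minor on A: A–C–E.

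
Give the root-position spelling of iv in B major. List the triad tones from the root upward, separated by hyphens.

iv is built on scale degree 4, which is E in both B major and its parallel. In B minor the chord on E is E–G–B.

E-G-B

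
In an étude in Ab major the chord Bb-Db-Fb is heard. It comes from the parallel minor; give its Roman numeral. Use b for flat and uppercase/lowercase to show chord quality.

ii°

The root Bb is the diatonic 2nd degree of Ab major; the borrowing shows in the chord quality. Diatonically Ab major has Bbm (ii) on that degree; Bb–Db–Fb is instead the diminished chord native to Ab minor, so it takes the label ii°.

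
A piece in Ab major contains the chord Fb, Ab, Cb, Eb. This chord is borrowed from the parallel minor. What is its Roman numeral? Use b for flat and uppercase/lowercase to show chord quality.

The root Fb is the lowered 6th scale degree — diatonically Ab major has F there. The diatonic chord on degree 6 would be Fm (vi), but Fb–Ab–Cb–Eb is the major-seventh chord from Ab minor. As a borrowed chord it is labeled bVImaj7.

bVImaj7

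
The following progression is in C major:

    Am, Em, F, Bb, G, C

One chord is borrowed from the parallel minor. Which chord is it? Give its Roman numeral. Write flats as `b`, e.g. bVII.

bVII

The diatonic triads in C major are C, Dm, Em, F, G, Am, Bdim. Am, Em, F, G and C are all diatonic. But Bb (Bb–D–F) is foreign: the diatonic vii° on degree 7 is Bdim, whereas Bb comes from C minor. It is labeled bVII.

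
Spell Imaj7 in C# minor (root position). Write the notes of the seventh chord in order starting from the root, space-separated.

C# E# G# B#

Imaj7 is built on scale degree 1, which is C# in both C# minor and its parallel. In C# major the chord on C# is C#–E#–G#–B#.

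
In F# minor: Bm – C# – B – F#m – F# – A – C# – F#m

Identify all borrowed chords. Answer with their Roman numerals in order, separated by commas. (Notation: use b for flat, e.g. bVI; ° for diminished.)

The diatonic triads in F# minor (with V from harmonic minor) are F#m, G#dim, A, Bm, C#, D, E. Bm, C#, F#m and A all belong to that set. B (B–D#–F#) is not: scale degree 4 in F# minor carries Bm (iv). In F# major the chord on that degree is B, so here it functions as IV, borrowed from the parallel major. F# (F#–A#–C#) doesn't fit — on degree 1 F# minor would have F#m (i). F# is the degree-1 chord of F# major, so it is the borrowed I.

IV, I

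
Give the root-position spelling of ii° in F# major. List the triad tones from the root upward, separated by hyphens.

G#-B-D

ii° is built on scale degree 2, which is G# in both F# major and its parallel. Stacking thirds in F# minor on G# gives G#–B–D.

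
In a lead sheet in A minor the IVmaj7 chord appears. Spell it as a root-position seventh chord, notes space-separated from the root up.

D F# A C#

The root, D, is scale degree 4 — the same note in A minor and A major; only the chord quality changes. Building the major-seventh chord from the parallel major on D: D–F#–A–C#.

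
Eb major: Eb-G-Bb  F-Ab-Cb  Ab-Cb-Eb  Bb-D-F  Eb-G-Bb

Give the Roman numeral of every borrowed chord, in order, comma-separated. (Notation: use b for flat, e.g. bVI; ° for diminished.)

The diatonic triads in Eb major are Eb, Fm, Gm, Ab, Bb, Cm, Ddim. Of the given chords, Eb–G–Bb = Eb and Bb–D–F = Bb are diatonic. F–Ab–Cb is not: scale degree 2 in Eb major carries Fm (ii). In Eb minor the chord on that degree is Fdim, so here it functions as ii°, borrowed from the parallel minor. Ab–Cb–Eb is not: scale degree 4 in Eb major carries Ab (IV). In Eb minor the chord on that degree is Abm, so here it functions as iv, borrowed from the parallel minor.

ii°, iv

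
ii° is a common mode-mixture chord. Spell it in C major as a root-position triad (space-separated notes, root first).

D F Ab

ii° is built on scale degree 2, which is D in both C major and its parallel. Stacking thirds in C minor on D gives D–F–Ab.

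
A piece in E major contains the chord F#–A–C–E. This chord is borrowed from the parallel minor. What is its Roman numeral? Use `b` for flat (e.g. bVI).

The root F# is the diatonic 2nd degree of E major; the borrowing shows in the chord quality. F#–A–C–E is a half-diminished-seventh chord — the form found in E minor, not the diatonic ii (F#m). Borrowed into E major it is written iiø7.

iiø7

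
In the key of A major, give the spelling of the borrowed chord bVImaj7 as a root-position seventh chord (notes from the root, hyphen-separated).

F-A-C-E

The root of bVImaj7 is the lowered 6th degree: F# becomes F. Building the major-seventh chord from the parallel minor on F: F–A–C–E.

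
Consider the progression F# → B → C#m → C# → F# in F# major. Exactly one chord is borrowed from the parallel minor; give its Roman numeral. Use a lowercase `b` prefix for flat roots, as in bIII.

v

F# major has the diatonic set F#, G#m, A#m, B, C#, D#m, E#dim. F#, B and C# are all diatonic. But C#m (C#–E–G#) is foreign: the diatonic V on degree 5 is C#, whereas C#m comes from F# minor. It is labeled v.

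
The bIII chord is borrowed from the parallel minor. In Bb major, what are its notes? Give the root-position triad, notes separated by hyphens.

The root of bIII is the lowered 3rd degree: D becomes Db. In Bb minor the chord on Db is Db–F–Ab.

Db-F-Ab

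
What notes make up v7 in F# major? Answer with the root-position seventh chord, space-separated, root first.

C# E G# B

The root, C#, is scale degree 5 — the same note in F# major and F# minor; only the chord quality changes. Stacking thirds in F# minor on C# gives C#–E–G#–B.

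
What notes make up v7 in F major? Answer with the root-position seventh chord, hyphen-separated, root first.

The root, C, is scale degree 5 — the same note in F major and F minor; only the chord quality changes. Stacking thirds in F minor on C gives C–Eb–G–Bb.

C-Eb-G-Bb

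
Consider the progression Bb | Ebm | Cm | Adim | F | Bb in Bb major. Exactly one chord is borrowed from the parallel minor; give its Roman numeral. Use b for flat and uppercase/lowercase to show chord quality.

Bb major has the diatonic set Bb, Cm, Dm, Eb, F, Gm, Adim. Of the given chords, Bb, Cm, Adim and F are diatonic. Ebm (Eb–Gb–Bb) doesn't fit — on degree 4 Bb major would have Eb (IV). Ebm is the degree-4 chord of Bb minor, so it is the borrowed iv.

iv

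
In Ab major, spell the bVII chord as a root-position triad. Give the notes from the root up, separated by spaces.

Scale degree 7 in Ab major is G. bVII uses the lowered form, Gb, taken from Ab minor. In Ab minor the chord on Gb is Gb–Bb–Db.

Gb Bb Db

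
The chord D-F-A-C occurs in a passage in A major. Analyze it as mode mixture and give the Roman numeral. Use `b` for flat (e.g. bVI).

iv7

The root D is the diatonic 4th degree of A major; the borrowing shows in the chord quality. The diatonic chord on degree 4 would be D (IV), but D–F–A–C is the minor-seventh chord from A minor. As a borrowed chord it is labeled iv7.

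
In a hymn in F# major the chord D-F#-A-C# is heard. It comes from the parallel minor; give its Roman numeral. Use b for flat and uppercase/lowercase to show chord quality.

In F# major scale degree 6 is D#; D is its lowered form, from F# minor. Diatonically F# major has D#m (vi) on that degree; D–F#–A–C# is instead the major-seventh chord native to F# minor, so it takes the label bVImaj7.

bVImaj7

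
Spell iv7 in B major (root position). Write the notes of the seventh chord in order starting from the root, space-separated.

E G B D

iv7 is built on scale degree 4, which is E in both B major and its parallel. Building the minor-seventh chord from the parallel minor on E: E–G–B–D.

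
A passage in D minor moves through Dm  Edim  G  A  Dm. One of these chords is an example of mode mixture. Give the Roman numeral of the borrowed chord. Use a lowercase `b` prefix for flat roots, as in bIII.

IV

The diatonic triads in D minor (with V from harmonic minor) are Dm, Edim, F, Gm, A, Bb, C. Of the given chords, Dm, Edim and A are diatonic. G (G–B–D) doesn't fit — on degree 4 D minor would have Gm (iv). G is the degree-4 chord of D major, so it is the borrowed IV.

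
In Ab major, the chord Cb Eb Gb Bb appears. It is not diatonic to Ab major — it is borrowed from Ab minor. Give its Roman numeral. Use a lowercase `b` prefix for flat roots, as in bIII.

The root Cb is the lowered 3rd scale degree — diatonically Ab major has C there. Cb–Eb–Gb–Bb is a major-seventh chord — the form found in Ab minor, not the diatonic iii (Cm). Borrowed into Ab major it is written bIIImaj7.

bIIImaj7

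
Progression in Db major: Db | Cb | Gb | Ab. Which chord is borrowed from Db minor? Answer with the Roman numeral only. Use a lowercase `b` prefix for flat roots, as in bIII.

bVII

Db major has the diatonic set Db, Ebm, Fm, Gb, Ab, Bbm, Cdim. Of the given chords, Db, Gb and Ab are diatonic. But Cb (Cb–Eb–Gb) is foreign: the diatonic vii° on degree 7 is Cdim, whereas Cb comes from Db minor. It is labeled bVII.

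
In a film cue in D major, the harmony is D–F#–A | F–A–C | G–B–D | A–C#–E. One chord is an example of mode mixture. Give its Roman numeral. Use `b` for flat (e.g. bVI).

D major has the diatonic set D, Em, F#m, G, A, Bm, C#dim. Of the given chords, D–F#–A = D, G–B–D = G and A–C#–E = A are diatonic. But F–A–C is foreign: the diatonic iii on degree 3 is F#m, whereas F comes from D minor. It is labeled bIII.

bIII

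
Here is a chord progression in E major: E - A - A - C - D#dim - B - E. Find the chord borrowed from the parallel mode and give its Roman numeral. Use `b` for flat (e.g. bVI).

E major has the diatonic set E, F#m, G#m, A, B, C#m, D#dim. E, A, D#dim and B all belong to that set. C (C–E–G) doesn't fit — on degree 6 E major would have C#m (vi). C is the degree-6 chord of E minor, so it is the borrowed bVI.

bVI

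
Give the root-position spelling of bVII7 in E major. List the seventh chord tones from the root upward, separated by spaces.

The root of bVII7 is the lowered 7th degree: D# becomes D. In E minor the chord on D is D–F#–A–C.

D F# A C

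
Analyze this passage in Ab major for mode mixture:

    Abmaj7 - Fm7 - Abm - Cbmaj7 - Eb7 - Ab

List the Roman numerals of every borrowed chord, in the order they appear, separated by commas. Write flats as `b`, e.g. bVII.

i, bIIImaj7

Ab major has the diatonic set Ab, Bbm, Cm, Db, Eb, Fm, Gdim. Abmaj7, Fm7, Eb7 and Ab all belong to that set. Abm (Ab–Cb–Eb) is not: scale degree 1 in Ab major carries Ab (I). In Ab minor the chord on that degree is Abm, so here it functions as i, borrowed from the parallel minor. Cbmaj7 (Cb–Eb–Gb–Bb) doesn't fit — on degree 3 Ab major would have Cm (iii). Cbmaj7 is the degree-3 chord of Ab minor, so it is the borrowed bIIImaj7.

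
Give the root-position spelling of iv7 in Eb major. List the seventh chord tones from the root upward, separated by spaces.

Ab Cb Eb Gb

The root, Ab, is scale degree 4 — the same note in Eb major and Eb minor; only the chord quality changes. Stacking thirds in Eb minor on Ab gives Ab–Cb–Eb–Gb.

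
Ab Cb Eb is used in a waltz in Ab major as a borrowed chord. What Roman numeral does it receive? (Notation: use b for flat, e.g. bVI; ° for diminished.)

i

The root Ab is the diatonic 1st degree of Ab major; the borrowing shows in the chord quality. Ab–Cb–Eb is a minor chord — the form found in Ab minor, not the diatonic I (Ab). Borrowed into Ab major it is written i.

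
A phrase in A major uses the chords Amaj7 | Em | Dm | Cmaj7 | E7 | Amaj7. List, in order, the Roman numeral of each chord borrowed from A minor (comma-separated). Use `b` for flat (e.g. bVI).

v, iv, bIIImaj7

The diatonic triads in A major are A, Bm, C#m, D, E, F#m, G#dim. Amaj7 and E7 both belong to that set. But Em (E–G–B) is foreign: the diatonic V on degree 5 is E, whereas Em comes from A minor. It is labeled v. But Dm (D–F–A) is foreign: the diatonic IV on degree 4 is D, whereas Dm comes from A minor. It is labeled iv. Cmaj7 (C–E–G–B) is not: scale degree 3 in A major carries C#m (iii). In A minor the chord on that degree is Cmaj7, so here it functions as bIIImaj7, borrowed from the parallel minor.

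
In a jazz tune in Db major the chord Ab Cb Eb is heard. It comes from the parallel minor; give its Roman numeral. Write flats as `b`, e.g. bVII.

v

The root Ab is the diatonic 5th degree of Db major; the borrowing shows in the chord quality. The diatonic chord on degree 5 would be Ab (V), but Ab–Cb–Eb is the minor chord from Db minor. As a borrowed chord it is labeled v.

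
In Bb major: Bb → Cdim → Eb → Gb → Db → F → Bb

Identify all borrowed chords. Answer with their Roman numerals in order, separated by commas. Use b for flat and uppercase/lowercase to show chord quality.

ii°, bVI, bIII

The diatonic triads in Bb major are Bb, Cm, Dm, Eb, F, Gm, Adim. Bb, Eb and F all belong to that set. Cdim (C–Eb–Gb) is not: scale degree 2 in Bb major carries Cm (ii). In Bb minor the chord on that degree is Cdim, so here it functions as ii°, borrowed from the parallel minor. Gb (Gb–Bb–Db) is not: scale degree 6 in Bb major carries Gm (vi). In Bb minor the chord on that degree is Gb, so here it functions as bVI, borrowed from the parallel minor. Db (Db–F–Ab) doesn't fit — on degree 3 Bb major would have Dm (iii). Db is the degree-3 chord of Bb minor, so it is the borrowed bIII.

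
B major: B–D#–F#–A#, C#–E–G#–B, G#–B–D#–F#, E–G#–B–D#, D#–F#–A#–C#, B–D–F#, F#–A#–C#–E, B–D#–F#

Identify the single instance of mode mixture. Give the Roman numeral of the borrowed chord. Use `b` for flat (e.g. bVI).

B major has the diatonic set B, C#m, D#m, E, F#, G#m, A#dim. B–D#–F#–A# = Bmaj7, C#–E–G#–B = C#m7, G#–B–D#–F# = G#m7, E–G#–B–D# = Emaj7, D#–F#–A#–C# = D#m7, F#–A#–C#–E = F#7 and B–D#–F# = B are all diatonic. B–D–F# is not: scale degree 1 in B major carries B (I). In B minor the chord on that degree is Bm, so here it functions as i, borrowed from the parallel minor.

i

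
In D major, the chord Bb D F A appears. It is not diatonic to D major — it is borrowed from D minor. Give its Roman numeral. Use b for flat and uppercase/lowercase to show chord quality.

Bb is the lowered form of scale degree 6 in D major (the diatonic degree 6 is B). Diatonically D major has Bm (vi) on that degree; Bb–D–F–A is instead the major-seventh chord native to D minor, so it takes the label bVImaj7.

bVImaj7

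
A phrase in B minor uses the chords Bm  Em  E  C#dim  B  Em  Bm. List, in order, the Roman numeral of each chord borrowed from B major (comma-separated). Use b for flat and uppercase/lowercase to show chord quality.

The diatonic triads in B minor (with V from harmonic minor) are Bm, C#dim, D, Em, F#, G, A. Of the given chords, Bm, Em and C#dim are diatonic. But E (E–G#–B) is foreign: the diatonic iv on degree 4 is Em, whereas E comes from B major. It is labeled IV. B (B–D#–F#) doesn't fit — on degree 1 B minor would have Bm (i). B is the degree-1 chord of B major, so it is the borrowed I.

IV, I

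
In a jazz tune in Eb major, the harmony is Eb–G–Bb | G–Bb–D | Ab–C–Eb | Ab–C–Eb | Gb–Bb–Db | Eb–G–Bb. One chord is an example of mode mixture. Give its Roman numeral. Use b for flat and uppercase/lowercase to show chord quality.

The diatonic triads in Eb major are Eb, Fm, Gm, Ab, Bb, Cm, Ddim. Eb–G–Bb = Eb, G–Bb–D = Gm and Ab–C–Eb = Ab are all diatonic. Gb–Bb–Db doesn't fit — on degree 3 Eb major would have Gm (iii). Gb is the degree-3 chord of Eb minor, so it is the borrowed bIII.

bIII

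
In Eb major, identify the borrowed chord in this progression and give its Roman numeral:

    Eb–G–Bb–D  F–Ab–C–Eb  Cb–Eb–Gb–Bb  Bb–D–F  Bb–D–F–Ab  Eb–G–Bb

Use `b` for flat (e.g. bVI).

bVImaj7

Eb major has the diatonic set Eb, Fm, Gm, Ab, Bb, Cm, Ddim. Of the given chords, Eb–G–Bb–D = Ebmaj7, F–Ab–C–Eb = Fm7, Bb–D–F = Bb, Bb–D–F–Ab = Bb7 and Eb–G–Bb = Eb are diatonic. Cb–Eb–Gb–Bb doesn't fit — on degree 6 Eb major would have Cm (vi). Cbmaj7 is the degree-6 chord of Eb minor, so it is the borrowed bVImaj7.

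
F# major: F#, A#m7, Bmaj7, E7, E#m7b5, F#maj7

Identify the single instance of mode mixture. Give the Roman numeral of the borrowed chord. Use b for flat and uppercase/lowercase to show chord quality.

bVII7

The diatonic triads in F# major are F#, G#m, A#m, B, C#, D#m, E#dim. F#, A#m7, Bmaj7, E#m7b5 and F#maj7 are all diatonic. E7 (E–G#–B–D) is not: scale degree 7 in F# major carries E#dim (vii°). In F# minor the chord on that degree is E7, so here it functions as bVII7, borrowed from the parallel minor.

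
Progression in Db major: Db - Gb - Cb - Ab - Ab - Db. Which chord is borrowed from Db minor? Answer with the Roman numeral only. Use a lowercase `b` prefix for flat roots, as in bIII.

bVII

The diatonic triads in Db major are Db, Ebm, Fm, Gb, Ab, Bbm, Cdim. Of the given chords, Db, Gb and Ab are diatonic. But Cb (Cb–Eb–Gb) is foreign: the diatonic vii° on degree 7 is Cdim, whereas Cb comes from Db minor. It is labeled bVII.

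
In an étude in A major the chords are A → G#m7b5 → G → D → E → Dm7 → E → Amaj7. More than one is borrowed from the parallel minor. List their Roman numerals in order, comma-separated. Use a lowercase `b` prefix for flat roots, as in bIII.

bVII, iv7

A major has the diatonic set A, Bm, C#m, D, E, F#m, G#dim. A, G#m7b5, D, E and Amaj7 all belong to that set. G (G–B–D) is not: scale degree 7 in A major carries G#dim (vii°). In A minor the chord on that degree is G, so here it functions as bVII, borrowed from the parallel minor. Dm7 (D–F–A–C) is not: scale degree 4 in A major carries D (IV). In A minor the chord on that degree is Dm7, so here it functions as iv7, borrowed from the parallel minor.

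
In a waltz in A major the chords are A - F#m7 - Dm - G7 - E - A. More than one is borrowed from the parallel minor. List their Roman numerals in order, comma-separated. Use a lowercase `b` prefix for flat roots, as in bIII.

A major has the diatonic set A, Bm, C#m, D, E, F#m, G#dim. A, F#m7 and E are all diatonic. But Dm (D–F–A) is foreign: the diatonic IV on degree 4 is D, whereas Dm comes from A minor. It is labeled iv. G7 (G–B–D–F) doesn't fit — on degree 7 A major would have G#dim (vii°). G7 is the degree-7 chord of A minor, so it is the borrowed bVII7.

iv, bVII7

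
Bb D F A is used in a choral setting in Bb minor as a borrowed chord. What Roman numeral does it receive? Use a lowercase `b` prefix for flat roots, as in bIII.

Imaj7

Bb is scale degree 1 in Bb minor. The diatonic chord on degree 1 would be Bbm (i), but Bb–D–F–A is the major-seventh chord from Bb major. As a borrowed chord it is labeled Imaj7.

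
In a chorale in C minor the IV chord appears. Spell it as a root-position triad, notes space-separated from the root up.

IV is built on scale degree 4, which is F in both C minor and its parallel. Building the major chord from the parallel major on F: F–A–C.

F A C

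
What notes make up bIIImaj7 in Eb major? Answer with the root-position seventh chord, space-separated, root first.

The root of bIIImaj7 is the lowered 3rd degree: G becomes Gb. Stacking thirds in Eb minor on Gb gives Gb–Bb–Db–F.

Gb Bb Db F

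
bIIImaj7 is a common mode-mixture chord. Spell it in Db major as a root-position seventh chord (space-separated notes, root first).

Fb Ab Cb Eb

bIIImaj7 is built on the lowered scale degree 3. In Db major degree 3 is F; lowered it becomes Fb. Building the major-seventh chord from the parallel minor on Fb: Fb–Ab–Cb–Eb.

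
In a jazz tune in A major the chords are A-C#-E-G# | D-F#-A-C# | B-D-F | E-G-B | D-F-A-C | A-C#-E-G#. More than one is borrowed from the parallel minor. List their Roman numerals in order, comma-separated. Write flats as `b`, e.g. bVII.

ii°, v, iv7

A major has the diatonic set A, Bm, C#m, D, E, F#m, G#dim. A–C#–E–G# = Amaj7 and D–F#–A–C# = Dmaj7 are both diatonic. B–D–F doesn't fit — on degree 2 A major would have Bm (ii). Bdim is the degree-2 chord of A minor, so it is the borrowed ii°. But E–G–B is foreign: the diatonic V on degree 5 is E, whereas Em comes from A minor. It is labeled v. D–F–A–C is not: scale degree 4 in A major carries D (IV). In A minor the chord on that degree is Dm7, so here it functions as iv7, borrowed from the parallel minor.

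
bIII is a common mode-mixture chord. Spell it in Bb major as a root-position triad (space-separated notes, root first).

bIII is built on the lowered scale degree 3. In Bb major degree 3 is D; lowered it becomes Db. Building the major chord from the parallel minor on Db: Db–F–Ab.

Db F Ab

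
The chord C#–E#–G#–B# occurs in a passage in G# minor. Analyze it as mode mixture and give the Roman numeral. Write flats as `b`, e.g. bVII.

IVmaj7

The root C# is the diatonic 4th degree of G# minor; the borrowing shows in the chord quality. C#–E#–G#–B# is a major-seventh chord — the form found in G# major, not the diatonic iv (C#m). Borrowed into G# minor it is written IVmaj7.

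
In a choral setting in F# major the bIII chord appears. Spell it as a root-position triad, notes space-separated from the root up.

A C# E

bIII is built on the lowered scale degree 3. In F# major degree 3 is A#; lowered it becomes A. Building the major chord from the parallel minor on A: A–C#–E.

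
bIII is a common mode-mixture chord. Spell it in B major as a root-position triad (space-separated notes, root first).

bIII is built on the lowered scale degree 3. In B major degree 3 is D#; lowered it becomes D. Stacking thirds in B minor on D gives D–F#–A.

D F# A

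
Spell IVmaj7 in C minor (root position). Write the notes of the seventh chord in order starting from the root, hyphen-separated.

The root, F, is scale degree 4 — the same note in C minor and C major; only the chord quality changes. In C major the chord on F is F–A–C–E.

F-A-C-E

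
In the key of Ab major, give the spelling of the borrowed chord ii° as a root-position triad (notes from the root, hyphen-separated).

The root, Bb, is scale degree 2 — the same note in Ab major and Ab minor; only the chord quality changes. Stacking thirds in Ab minor on Bb gives Bb–Db–Fb.

Bb-Db-Fb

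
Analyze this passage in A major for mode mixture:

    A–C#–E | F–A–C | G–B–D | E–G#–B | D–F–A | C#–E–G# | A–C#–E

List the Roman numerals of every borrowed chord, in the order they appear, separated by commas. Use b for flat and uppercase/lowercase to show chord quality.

A major has the diatonic set A, Bm, C#m, D, E, F#m, G#dim. A–C#–E = A, E–G#–B = E and C#–E–G# = C#m are all diatonic. F–A–C is not: scale degree 6 in A major carries F#m (vi). In A minor the chord on that degree is F, so here it functions as bVI, borrowed from the parallel minor. G–B–D doesn't fit — on degree 7 A major would have G#dim (vii°). G is the degree-7 chord of A minor, so it is the borrowed bVII. D–F–A doesn't fit — on degree 4 A major would have D (IV). Dm is the degree-4 chord of A minor, so it is the borrowed iv.

bVI, bVII, iv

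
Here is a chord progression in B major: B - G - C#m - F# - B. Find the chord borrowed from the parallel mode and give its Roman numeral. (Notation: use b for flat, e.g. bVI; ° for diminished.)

bVI

The diatonic triads in B major are B, C#m, D#m, E, F#, G#m, A#dim. B, C#m and F# all belong to that set. But G (G–B–D) is foreign: the diatonic vi on degree 6 is G#m, whereas G comes from B minor. It is labeled bVI.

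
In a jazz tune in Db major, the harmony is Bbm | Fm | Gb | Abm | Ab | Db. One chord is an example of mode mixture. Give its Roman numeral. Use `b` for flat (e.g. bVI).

v

Db major has the diatonic set Db, Ebm, Fm, Gb, Ab, Bbm, Cdim. Bbm, Fm, Gb, Ab and Db all belong to that set. Abm (Ab–Cb–Eb) doesn't fit — on degree 5 Db major would have Ab (V). Abm is the degree-5 chord of Db minor, so it is the borrowed v.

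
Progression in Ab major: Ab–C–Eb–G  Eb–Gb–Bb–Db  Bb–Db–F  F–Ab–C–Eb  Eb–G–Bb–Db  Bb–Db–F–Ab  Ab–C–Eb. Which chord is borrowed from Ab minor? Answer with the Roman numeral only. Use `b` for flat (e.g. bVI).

v7

The diatonic triads in Ab major are Ab, Bbm, Cm, Db, Eb, Fm, Gdim. Ab–C–Eb–G = Abmaj7, Bb–Db–F = Bbm, F–Ab–C–Eb = Fm7, Eb–G–Bb–Db = Eb7, Bb–Db–F–Ab = Bbm7 and Ab–C–Eb = Ab all belong to that set. But Eb–Gb–Bb–Db is foreign: the diatonic V on degree 5 is Eb, whereas Ebm7 comes from Ab minor. It is labeled v7.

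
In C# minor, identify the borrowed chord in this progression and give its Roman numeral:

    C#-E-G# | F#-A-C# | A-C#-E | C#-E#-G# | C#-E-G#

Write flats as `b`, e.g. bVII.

I

The diatonic triads in C# minor (with V from harmonic minor) are C#m, D#dim, E, F#m, G#, A, B. Of the given chords, C#–E–G# = C#m, F#–A–C# = F#m and A–C#–E = A are diatonic. C#–E#–G# doesn't fit — on degree 1 C# minor would have C#m (i). C# is the degree-1 chord of C# major, so it is the borrowed I.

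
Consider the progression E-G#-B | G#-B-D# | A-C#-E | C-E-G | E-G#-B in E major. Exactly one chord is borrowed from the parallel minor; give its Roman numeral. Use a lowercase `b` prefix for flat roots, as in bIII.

bVI

E major has the diatonic set E, F#m, G#m, A, B, C#m, D#dim. E–G#–B = E, G#–B–D# = G#m and A–C#–E = A are all diatonic. C–E–G is not: scale degree 6 in E major carries C#m (vi). In E minor the chord on that degree is C, so here it functions as bVI, borrowed from the parallel minor.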